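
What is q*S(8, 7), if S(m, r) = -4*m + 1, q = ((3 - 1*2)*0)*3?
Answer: 0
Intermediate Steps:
q = 0 (q = ((3 - 2)*0)*3 = (1*0)*3 = 0*3 = 0)
S(m, r) = 1 - 4*m
q*S(8, 7) = 0*(1 - 4*8) = 0*(1 - 32) = 0*(-31) = 0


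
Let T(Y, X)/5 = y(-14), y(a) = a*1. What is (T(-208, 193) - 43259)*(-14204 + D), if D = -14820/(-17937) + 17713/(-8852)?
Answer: 10858602917030297/17642036 ≈ 6.1550e+8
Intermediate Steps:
y(a) = a
T(Y, X) = -70 (T(Y, X) = 5*(-14) = -70)
D = -62177147/52926108 (D = -14820*(-1/17937) + 17713*(-1/8852) = 4940/5979 - 17713/8852 = -62177147/52926108 ≈ -1.1748)
(T(-208, 193) - 43259)*(-14204 + D) = (-70 - 43259)*(-14204 - 62177147/52926108) = -43329*(-751824615179/52926108) = 10858602917030297/17642036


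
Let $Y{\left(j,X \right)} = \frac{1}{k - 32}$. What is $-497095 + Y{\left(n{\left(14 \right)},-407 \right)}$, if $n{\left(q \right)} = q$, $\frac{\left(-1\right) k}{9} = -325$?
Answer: $- \frac{1438095834}{2893} \approx -4.971 \cdot 10^{5}$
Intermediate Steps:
$k = 2925$ ($k = \left(-9\right) \left(-325\right) = 2925$)
$Y{\left(j,X \right)} = \frac{1}{2893}$ ($Y{\left(j,X \right)} = \frac{1}{2925 - 32} = \frac{1}{2893}$)
$-497095 + Y{\left(n{\left(14 \right)},-407 \right)} = -497095 + \frac{1}{2893} = - \frac{1438095834}{2893}$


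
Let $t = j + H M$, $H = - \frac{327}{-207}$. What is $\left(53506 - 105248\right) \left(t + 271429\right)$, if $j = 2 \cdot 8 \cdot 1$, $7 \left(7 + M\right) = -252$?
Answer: $- \frac{968869881356}{69} \approx -1.4042 \cdot 10^{10}$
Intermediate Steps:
$M = -43$ ($M = -7 + \frac{1}{7} \left(-252\right) = -7 - 36 = -43$)
$j = 16$ ($j = 16 \cdot 1 = 16$)
$H = \frac{109}{69}$ ($H = \left(-327\right) \left(- \frac{1}{207}\right) = \frac{109}{69} \approx 1.5797$)
$t = - \frac{3583}{69}$ ($t = 16 + \frac{109}{69} \left(-43\right) = 16 - \frac{4687}{69} = - \frac{3583}{69} \approx -51.928$)
$\left(53506 - 105248\right) \left(t + 271429\right) = \left(53506 - 105248\right) \left(- \frac{3583}{69} + 271429\right) = \left(-51742\right) \frac{18725018}{69} = - \frac{968869881356}{69}$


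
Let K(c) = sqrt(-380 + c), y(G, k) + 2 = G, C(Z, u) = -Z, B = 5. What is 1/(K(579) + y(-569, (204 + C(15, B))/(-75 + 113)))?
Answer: -571/325842 - sqrt(199)/325842 ≈ -0.0017957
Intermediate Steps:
y(G, k) = -2 + G
1/(K(579) + y(-569, (204 + C(15, B))/(-75 + 113))) = 1/(sqrt(-380 + 579) + (-2 - 569)) = 1/(sqrt(199) - 571) = 1/(-571 + sqrt(199))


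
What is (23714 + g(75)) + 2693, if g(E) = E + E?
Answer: 26557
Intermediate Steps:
g(E) = 2*E
(23714 + g(75)) + 2693 = (23714 + 2*75) + 2693 = (23714 + 150) + 2693 = 23864 + 2693 = 26557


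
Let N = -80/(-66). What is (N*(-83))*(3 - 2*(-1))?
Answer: -16600/33 ≈ -503.03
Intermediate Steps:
N = 40/33 (N = -80*(-1/66) = 40/33 ≈ 1.2121)
(N*(-83))*(3 - 2*(-1)) = ((40/33)*(-83))*(3 - 2*(-1)) = -3320*(3 + 2)/33 = -3320/33*5 = -16600/33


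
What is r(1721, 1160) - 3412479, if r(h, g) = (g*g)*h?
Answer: 2312365121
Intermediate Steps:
r(h, g) = h*g² (r(h, g) = g²*h = h*g²)
r(1721, 1160) - 3412479 = 1721*1160² - 3412479 = 1721*1345600 - 3412479 = 2315777600 - 3412479 = 2312365121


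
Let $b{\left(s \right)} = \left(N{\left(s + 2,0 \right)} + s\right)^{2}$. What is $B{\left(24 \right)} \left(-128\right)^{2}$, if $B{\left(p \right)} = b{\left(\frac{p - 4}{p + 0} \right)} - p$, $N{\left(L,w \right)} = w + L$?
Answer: $- \frac{1556480}{9} \approx -1.7294 \cdot 10^{5}$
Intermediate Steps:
$N{\left(L,w \right)} = L + w$
$b{\left(s \right)} = \left(2 + 2 s\right)^{2}$ ($b{\left(s \right)} = \left(\left(\left(s + 2\right) + 0\right) + s\right)^{2} = \left(\left(\left(2 + s\right) + 0\right) + s\right)^{2} = \left(\left(2 + s\right) + s\right)^{2} = \left(2 + 2 s\right)^{2}$)
$B{\left(p \right)} = - p + 4 \left(1 + \frac{-4 + p}{p}\right)^{2}$ ($B{\left(p \right)} = 4 \left(1 + \frac{p - 4}{p + 0}\right)^{2} - p = 4 \left(1 + \frac{-4 + p}{p}\right)^{2} - p = - p + 4 \left(1 + \frac{-4 + p}{p}\right)^{2}$)
$B{\left(24 \right)} \left(-128\right)^{2} = \left(\left(-1\right) 24 + \frac{16 \left(-2 + 24\right)^{2}}{576}\right) \left(-128\right)^{2} = \left(-24 + 16 \cdot \frac{1}{576} \cdot 22^{2}\right) 16384 = \left(-24 + 16 \cdot \frac{1}{576} \cdot 484\right) 16384 = \left(-24 + \frac{121}{9}\right) 16384 = \left(- \frac{95}{9}\right) 16384 = - \frac{1556480}{9}$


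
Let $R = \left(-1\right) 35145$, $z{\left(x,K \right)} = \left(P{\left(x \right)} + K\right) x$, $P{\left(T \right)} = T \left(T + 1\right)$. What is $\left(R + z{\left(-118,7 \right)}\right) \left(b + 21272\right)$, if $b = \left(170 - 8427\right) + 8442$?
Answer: $-35727600103$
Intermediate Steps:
$b = 185$ ($b = -8257 + 8442 = 185$)
$P{\left(T \right)} = T \left(1 + T\right)$
$z{\left(x,K \right)} = x \left(K + x \left(1 + x\right)\right)$ ($z{\left(x,K \right)} = \left(x \left(1 + x\right) + K\right) x = \left(K + x \left(1 + x\right)\right) x = x \left(K + x \left(1 + x\right)\right)$)
$R = -35145$
$\left(R + z{\left(-118,7 \right)}\right) \left(b + 21272\right) = \left(-35145 - 118 \left(7 - 118 \left(1 - 118\right)\right)\right) \left(185 + 21272\right) = \left(-35145 - 118 \left(7 - -13806\right)\right) 21457 = \left(-35145 - 118 \left(7 + 13806\right)\right) 21457 = \left(-35145 - 1629934\right) 21457 = \left(-1665079\right) 21457 = -35727600103$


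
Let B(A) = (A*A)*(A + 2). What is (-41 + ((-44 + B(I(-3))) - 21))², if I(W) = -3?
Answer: 13225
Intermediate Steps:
B(A) = A²*(2 + A)
(-41 + ((-44 + B(I(-3))) - 21))² = (-41 + ((-44 + (-3)²*(2 - 3)) - 21))² = (-41 + ((-44 + 9*(-1)) - 21))² = (-41 + ((-44 - 9) - 21))² = (-41 + (-53 - 21))² = (-41 - 74)² = (-115)² = 13225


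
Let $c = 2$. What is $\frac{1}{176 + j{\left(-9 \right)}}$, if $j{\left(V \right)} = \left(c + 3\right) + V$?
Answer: $\frac{1}{172} \approx 0.005814$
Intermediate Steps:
$j{\left(V \right)} = 5 + V$ ($j{\left(V \right)} = \left(2 + 3\right) + V = 5 + V$)
$\frac{1}{176 + j{\left(-9 \right)}} = \frac{1}{176 + \left(5 - 9\right)} = \frac{1}{176 - 4} = \frac{1}{172}$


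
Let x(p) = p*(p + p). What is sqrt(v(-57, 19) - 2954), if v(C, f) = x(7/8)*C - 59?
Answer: I*sqrt(198418)/8 ≈ 55.68*I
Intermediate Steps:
x(p) = 2*p**2 (x(p) = p*(2*p) = 2*p**2)
v(C, f) = -59 + 49*C/32 (v(C, f) = (2*(7/8)**2)*C - 59 = (2*(49/64))*C - 59 = 49*C/32 - 59 = -59 + 49*C/32)
sqrt(v(-57, 19) - 2954) = sqrt((-59 + (49/32)*(-57)) - 2954) = sqrt((-59 - 2793/32) - 2954) = sqrt(-4681/32 - 2954) = sqrt(-99209/32) = I*sqrt(198418)/8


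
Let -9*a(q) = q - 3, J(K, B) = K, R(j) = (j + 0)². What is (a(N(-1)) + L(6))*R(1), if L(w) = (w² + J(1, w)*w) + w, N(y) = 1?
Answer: 434/9 ≈ 48.222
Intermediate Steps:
R(j) = j²
a(q) = ⅓ - q/9 (a(q) = -(q - 3)/9 = -(-3 + q)/9 = ⅓ - q/9)
L(w) = w² + 2*w (L(w) = (w² + 1*w) + w = (w² + w) + w = (w + w²) + w = w² + 2*w)
(a(N(-1)) + L(6))*R(1) = ((⅓ - ⅑*1) + 6*(2 + 6))*1² = ((⅓ - ⅑) + 6*8)*1 = (2/9 + 48)*1 = (434/9)*1 = 434/9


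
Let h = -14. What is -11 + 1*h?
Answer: -25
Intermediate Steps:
-11 + 1*h = -11 + 1*(-14) = -11 - 14 = -25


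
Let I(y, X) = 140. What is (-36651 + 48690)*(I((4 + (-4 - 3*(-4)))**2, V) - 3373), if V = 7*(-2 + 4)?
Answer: -38922087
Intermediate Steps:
V = 14 (V = 7*2 = 14)
(-36651 + 48690)*(I((4 + (-4 - 3*(-4)))**2, V) - 3373) = (-36651 + 48690)*(140 - 3373) = 12039*(-3233) = -38922087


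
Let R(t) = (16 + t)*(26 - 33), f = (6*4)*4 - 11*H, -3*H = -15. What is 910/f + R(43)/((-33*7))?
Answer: 32449/1353 ≈ 23.983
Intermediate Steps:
H = 5 (H = -1/3*(-15) = 5)
f = 41 (f = (6*4)*4 - 11*5 = 24*4 - 55 = 96 - 55 = 41)
R(t) = -112 - 7*t (R(t) = (16 + t)*(-7) = -112 - 7*t)
910/f + R(43)/((-33*7)) = 910/41 + (-112 - 7*43)/((-33*7)) = 910*(1/41) + (-112 - 301)/(-231) = 910/41 - 413*(-1/231) = 910/41 + 59/33 = 32449/1353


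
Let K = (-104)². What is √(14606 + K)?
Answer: √25422 ≈ 159.44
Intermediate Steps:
K = 10816
√(14606 + K) = √(14606 + 10816) = √25422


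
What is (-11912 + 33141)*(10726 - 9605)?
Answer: 23797709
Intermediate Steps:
(-11912 + 33141)*(10726 - 9605) = 21229*1121 = 23797709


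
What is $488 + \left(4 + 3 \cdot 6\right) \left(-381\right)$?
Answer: $-7894$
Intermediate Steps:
$488 + \left(4 + 3 \cdot 6\right) \left(-381\right) = 488 + \left(4 + 18\right) \left(-381\right) = 488 + 22 \left(-381\right) = 488 - 8382 = -7894$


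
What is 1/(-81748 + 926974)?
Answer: 1/845226 ≈ 1.1831e-6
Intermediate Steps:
1/(-81748 + 926974) = 1/845226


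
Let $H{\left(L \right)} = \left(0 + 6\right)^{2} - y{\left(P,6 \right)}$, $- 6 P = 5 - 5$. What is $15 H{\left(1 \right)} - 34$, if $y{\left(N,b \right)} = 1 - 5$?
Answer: $566$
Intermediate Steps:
$P = 0$ ($P = - \frac{5 - 5}{6} = \left(- \frac{1}{6}\right) 0 = 0$)
$y{\left(N,b \right)} = -4$
$H{\left(L \right)} = 40$ ($H{\left(L \right)} = \left(0 + 6\right)^{2} - -4 = 6^{2} + 4 = 36 + 4 = 40$)
$15 H{\left(1 \right)} - 34 = 15 \cdot 40 - 34 = 600 - 34 = 566$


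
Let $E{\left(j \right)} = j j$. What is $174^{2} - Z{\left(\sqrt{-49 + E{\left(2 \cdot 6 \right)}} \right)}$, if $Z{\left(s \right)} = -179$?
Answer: $30455$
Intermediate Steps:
$E{\left(j \right)} = j^{2}$
$174^{2} - Z{\left(\sqrt{-49 + E{\left(2 \cdot 6 \right)}} \right)} = 174^{2} - -179 = 30276 + 179 = 30455$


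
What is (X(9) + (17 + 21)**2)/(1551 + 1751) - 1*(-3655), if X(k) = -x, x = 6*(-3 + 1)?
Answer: 464241/127 ≈ 3655.4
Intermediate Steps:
x = -12 (x = 6*(-2) = -12)
X(k) = 12 (X(k) = -1*(-12) = 12)
(X(9) + (17 + 21)**2)/(1551 + 1751) - 1*(-3655) = (12 + (17 + 21)**2)/(1551 + 1751) - 1*(-3655) = (12 + 38**2)/3302 + 3655 = (12 + 1444)*(1/3302) + 3655 = 1456*(1/3302) + 3655 = 56/127 + 3655 = 464241/127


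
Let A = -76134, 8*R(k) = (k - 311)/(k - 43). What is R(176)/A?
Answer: 45/27002192 ≈ 1.6665e-6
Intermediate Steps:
R(k) = (-311 + k)/(8*(-43 + k)) (R(k) = ((k - 311)/(k - 43))/8 = ((-311 + k)/(-43 + k))/8 = (-311 + k)/(8*(-43 + k)))
R(176)/A = ((-311 + 176)/(8*(-43 + 176)))/(-76134) = ((1/8)*(-135)/133)*(-1/76134) = ((1/8)*(1/133)*(-135))*(-1/76134) = -135/1064*(-1/76134) = 45/27002192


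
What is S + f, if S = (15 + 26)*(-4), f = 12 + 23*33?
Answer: 607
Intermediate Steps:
f = 771 (f = 12 + 759 = 771)
S = -164 (S = 41*(-4) = -164)
S + f = -164 + 771 = 607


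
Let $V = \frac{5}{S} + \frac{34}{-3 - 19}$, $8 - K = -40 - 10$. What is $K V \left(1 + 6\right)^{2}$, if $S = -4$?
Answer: $- \frac{174783}{22} \approx -7944.7$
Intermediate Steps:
$K = 58$ ($K = 8 - \left(-40 - 10\right) = 8 - -50 = 8 + 50 = 58$)
$V = - \frac{123}{44}$ ($V = \frac{5}{-4} + \frac{34}{-3 - 19} = 5 \left(- \frac{1}{4}\right) + \frac{34}{-22} = - \frac{5}{4} + 34 \left(- \frac{1}{22}\right) = - \frac{5}{4} - \frac{17}{11} = - \frac{123}{44} \approx -2.7955$)
$K V \left(1 + 6\right)^{2} = 58 \left(- \frac{123}{44}\right) \left(1 + 6\right)^{2} = - \frac{3567 \cdot 7^{2}}{22} = \left(- \frac{3567}{22}\right) 49 = - \frac{174783}{22}$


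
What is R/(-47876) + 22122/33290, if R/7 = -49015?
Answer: 6240539161/796896020 ≈ 7.8311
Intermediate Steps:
R = -343105 (R = 7*(-49015) = -343105)
R/(-47876) + 22122/33290 = -343105/(-47876) + 22122/33290 = -343105*(-1/47876) + 22122*(1/33290) = 343105/47876 + 11061/16645 = 6240539161/796896020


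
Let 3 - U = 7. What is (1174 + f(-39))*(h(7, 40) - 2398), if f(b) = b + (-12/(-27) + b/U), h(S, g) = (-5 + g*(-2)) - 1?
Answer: -2844663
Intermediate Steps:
U = -4 (U = 3 - 1*7 = 3 - 7 = -4)
h(S, g) = -6 - 2*g (h(S, g) = (-5 - 2*g) - 1 = -6 - 2*g)
f(b) = 4/9 + 3*b/4 (f(b) = b + (-12/(-27) + b/(-4)) = b + (-12*(-1/27) + b*(-¼)) = b + (4/9 - b/4) = 4/9 + 3*b/4)
(1174 + f(-39))*(h(7, 40) - 2398) = (1174 + (4/9 + (¾)*(-39)))*((-6 - 2*40) - 2398) = (1174 + (4/9 - 117/4))*((-6 - 80) - 2398) = (1174 - 1037/36)*(-86 - 2398) = (41227/36)*(-2484) = -2844663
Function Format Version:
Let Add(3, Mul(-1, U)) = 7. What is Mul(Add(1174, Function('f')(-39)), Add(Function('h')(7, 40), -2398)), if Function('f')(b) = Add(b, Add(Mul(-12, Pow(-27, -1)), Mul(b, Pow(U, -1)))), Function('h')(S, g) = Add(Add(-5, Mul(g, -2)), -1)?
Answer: -2844663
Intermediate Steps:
U = -4 (U = Add(3, Mul(-1, 7)) = Add(3, -7) = -4)
Function('h')(S, g) = Add(-6, Mul(-2, g)) (Function('h')(S, g) = Add(Add(-5, Mul(-2, g)), -1) = Add(-6, Mul(-2, g)))
Function('f')(b) = Add(Rational(4, 9), Mul(Rational(3, 4), b)) (Function('f')(b) = Add(b, Add(Mul(-12, Pow(-27, -1)), Mul(b, Pow(-4, -1)))) = Add(b, Add(Mul(-12, Rational(-1, 27)), Mul(b, Rational(-1, 4)))) = Add(b, Add(Rational(4, 9), Mul(Rational(-1, 4), b))) = Add(Rational(4, 9), Mul(Rational(3, 4), b)))
Mul(Add(1174, Function('f')(-39)), Add(Function('h')(7, 40), -2398)) = Mul(Add(1174, Add(Rational(4, 9), Mul(Rational(3, 4), -39))), Add(Add(-6, Mul(-2, 40)), -2398)) = Mul(Add(1174, Add(Rational(4, 9), Rational(-117, 4))), Add(Add(-6, -80), -2398)) = Mul(Add(1174, Rational(-1037, 36)), Add(-86, -2398)) = Mul(Rational(41227, 36), -2484) = -2844663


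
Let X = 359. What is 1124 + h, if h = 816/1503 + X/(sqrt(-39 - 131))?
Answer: 563396/501 - 359*I*sqrt(170)/170 ≈ 1124.5 - 27.534*I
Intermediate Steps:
h = 272/501 - 359*I*sqrt(170)/170 (h = 816/1503 + 359/(sqrt(-39 - 131)) = 816*(1/1503) + 359/(sqrt(-170)) = 272/501 + 359/((I*sqrt(170))) = 272/501 + 359*(-I*sqrt(170)/170) = 272/501 - 359*I*sqrt(170)/170 ≈ 0.54291 - 27.534*I)
1124 + h = 1124 + (272/501 - 359*I*sqrt(170)/170) = 563396/501 - 359*I*sqrt(170)/170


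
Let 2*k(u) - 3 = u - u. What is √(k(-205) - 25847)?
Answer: I*√103382/2 ≈ 160.77*I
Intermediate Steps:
k(u) = 3/2 (k(u) = 3/2 + (u - u)/2 = 3/2 + (½)*0 = 3/2 + 0 = 3/2)
√(k(-205) - 25847) = √(3/2 - 25847) = √(-51691/2) = I*√103382/2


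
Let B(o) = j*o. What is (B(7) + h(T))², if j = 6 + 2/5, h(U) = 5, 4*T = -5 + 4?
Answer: 62001/25 ≈ 2480.0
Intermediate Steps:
T = -¼ (T = (-5 + 4)/4 = (¼)*(-1) = -¼ ≈ -0.25000)
j = 32/5 (j = 6 + 2*(⅕) = 6 + ⅖ = 32/5 ≈ 6.4000)
B(o) = 32*o/5
(B(7) + h(T))² = ((32/5)*7 + 5)² = (224/5 + 5)² = (249/5)² = 62001/25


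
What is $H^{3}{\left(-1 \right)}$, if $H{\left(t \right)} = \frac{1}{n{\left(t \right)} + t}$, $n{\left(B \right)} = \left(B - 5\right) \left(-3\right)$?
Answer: $\frac{1}{4913} \approx 0.00020354$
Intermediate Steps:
$n{\left(B \right)} = 15 - 3 B$ ($n{\left(B \right)} = \left(-5 + B\right) \left(-3\right) = 15 - 3 B$)
$H{\left(t \right)} = \frac{1}{15 - 2 t}$ ($H{\left(t \right)} = \frac{1}{\left(15 - 3 t\right) + t} = \frac{1}{15 - 2 t}$)
$H^{3}{\left(-1 \right)} = \left(- \frac{1}{-15 + 2 \left(-1\right)}\right)^{3} = \left(- \frac{1}{-15 - 2}\right)^{3} = \left(- \frac{1}{-17}\right)^{3} = \left(\left(-1\right) \left(- \frac{1}{17}\right)\right)^{3} = \left(\frac{1}{17}\right)^{3} = \frac{1}{4913}$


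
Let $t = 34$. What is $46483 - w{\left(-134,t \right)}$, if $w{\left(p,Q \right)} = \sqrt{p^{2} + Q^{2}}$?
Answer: $46483 - 2 \sqrt{4778} \approx 46345.0$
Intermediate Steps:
$w{\left(p,Q \right)} = \sqrt{Q^{2} + p^{2}}$
$46483 - w{\left(-134,t \right)} = 46483 - \sqrt{34^{2} + \left(-134\right)^{2}} = 46483 - \sqrt{1156 + 17956} = 46483 - \sqrt{19112} = 46483 - 2 \sqrt{4778}$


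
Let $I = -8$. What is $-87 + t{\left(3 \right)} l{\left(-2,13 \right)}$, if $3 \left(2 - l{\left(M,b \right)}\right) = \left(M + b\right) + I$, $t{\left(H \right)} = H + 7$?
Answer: $-77$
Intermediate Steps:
$t{\left(H \right)} = 7 + H$
$l{\left(M,b \right)} = \frac{14}{3} - \frac{M}{3} - \frac{b}{3}$ ($l{\left(M,b \right)} = 2 - \frac{\left(M + b\right) - 8}{3} = 2 - \frac{-8 + M + b}{3} = 2 - \left(- \frac{8}{3} + \frac{M}{3} + \frac{b}{3}\right) = \frac{14}{3} - \frac{M}{3} - \frac{b}{3}$)
$-87 + t{\left(3 \right)} l{\left(-2,13 \right)} = -87 + \left(7 + 3\right) \left(\frac{14}{3} - - \frac{2}{3} - \frac{13}{3}\right) = -87 + 10 \left(\frac{14}{3} + \frac{2}{3} - \frac{13}{3}\right) = -87 + 10 \cdot 1 = -87 + 10 = -77$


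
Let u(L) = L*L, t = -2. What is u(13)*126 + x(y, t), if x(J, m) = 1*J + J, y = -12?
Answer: 21270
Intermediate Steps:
x(J, m) = 2*J (x(J, m) = J + J = 2*J)
u(L) = L**2
u(13)*126 + x(y, t) = 13**2*126 + 2*(-12) = 169*126 - 24 = 21294 - 24 = 21270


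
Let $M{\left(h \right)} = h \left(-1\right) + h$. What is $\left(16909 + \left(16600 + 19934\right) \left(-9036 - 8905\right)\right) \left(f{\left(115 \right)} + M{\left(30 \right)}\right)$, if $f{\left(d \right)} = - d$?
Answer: $75375552275$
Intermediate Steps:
$M{\left(h \right)} = 0$ ($M{\left(h \right)} = - h + h = 0$)
$\left(16909 + \left(16600 + 19934\right) \left(-9036 - 8905\right)\right) \left(f{\left(115 \right)} + M{\left(30 \right)}\right) = \left(16909 + \left(16600 + 19934\right) \left(-9036 - 8905\right)\right) \left(\left(-1\right) 115 + 0\right) = \left(16909 + 36534 \left(-17941\right)\right) \left(-115 + 0\right) = \left(16909 - 655456494\right) \left(-115\right) = \left(-655439585\right) \left(-115\right) = 75375552275$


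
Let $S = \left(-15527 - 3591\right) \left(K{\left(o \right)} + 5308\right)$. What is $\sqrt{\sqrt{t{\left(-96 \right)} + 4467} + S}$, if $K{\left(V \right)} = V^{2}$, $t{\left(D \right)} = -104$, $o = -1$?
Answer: $\sqrt{-101497462 + \sqrt{4363}} \approx 10075.0 i$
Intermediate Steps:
$S = -101497462$ ($S = \left(-15527 - 3591\right) \left(\left(-1\right)^{2} + 5308\right) = - 19118 \left(1 + 5308\right) = \left(-19118\right) 5309 = -101497462$)
$\sqrt{\sqrt{t{\left(-96 \right)} + 4467} + S} = \sqrt{\sqrt{-104 + 4467} - 101497462} = \sqrt{\sqrt{4363} - 101497462} = \sqrt{-101497462 + \sqrt{4363}}$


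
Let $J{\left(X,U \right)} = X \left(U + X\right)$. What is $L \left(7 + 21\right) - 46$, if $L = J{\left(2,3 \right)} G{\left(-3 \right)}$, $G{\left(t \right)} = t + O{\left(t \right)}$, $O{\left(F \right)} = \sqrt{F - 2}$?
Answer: $-886 + 280 i \sqrt{5} \approx -886.0 + 626.1 i$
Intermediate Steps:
$O{\left(F \right)} = \sqrt{-2 + F}$
$G{\left(t \right)} = t + \sqrt{-2 + t}$
$L = -30 + 10 i \sqrt{5}$ ($L = 2 \left(3 + 2\right) \left(-3 + \sqrt{-2 - 3}\right) = 2 \cdot 5 \left(-3 + \sqrt{-5}\right) = 10 \left(-3 + i \sqrt{5}\right) = -30 + 10 i \sqrt{5} \approx -30.0 + 22.361 i$)
$L \left(7 + 21\right) - 46 = \left(-30 + 10 i \sqrt{5}\right) \left(7 + 21\right) - 46 = \left(-30 + 10 i \sqrt{5}\right) 28 - 46 = \left(-840 + 280 i \sqrt{5}\right) - 46 = -886 + 280 i \sqrt{5}$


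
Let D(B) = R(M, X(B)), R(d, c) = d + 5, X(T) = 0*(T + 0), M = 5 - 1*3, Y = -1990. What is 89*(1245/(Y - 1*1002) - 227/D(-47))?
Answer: -61223011/20944 ≈ -2923.2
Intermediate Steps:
M = 2 (M = 5 - 3 = 2)
X(T) = 0 (X(T) = 0*T = 0)
R(d, c) = 5 + d
D(B) = 7 (D(B) = 5 + 2 = 7)
89*(1245/(Y - 1*1002) - 227/D(-47)) = 89*(1245/(-1990 - 1*1002) - 227/7) = 89*(1245/(-1990 - 1002) - 227*⅐) = 89*(1245/(-2992) - 227/7) = 89*(1245*(-1/2992) - 227/7) = 89*(-1245/2992 - 227/7) = 89*(-687899/20944) = -61223011/20944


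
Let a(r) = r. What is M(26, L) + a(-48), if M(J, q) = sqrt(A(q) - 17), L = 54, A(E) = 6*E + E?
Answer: -29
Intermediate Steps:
A(E) = 7*E
M(J, q) = sqrt(-17 + 7*q) (M(J, q) = sqrt(7*q - 17) = sqrt(-17 + 7*q))
M(26, L) + a(-48) = sqrt(-17 + 7*54) - 48 = sqrt(-17 + 378) - 48 = sqrt(361) - 48 = 19 - 48 = -29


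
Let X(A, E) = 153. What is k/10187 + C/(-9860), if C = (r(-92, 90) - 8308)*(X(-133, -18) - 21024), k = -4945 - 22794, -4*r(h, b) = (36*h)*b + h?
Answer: 2816428080311/20088764 ≈ 1.4020e+5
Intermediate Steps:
r(h, b) = -h/4 - 9*b*h (r(h, b) = -((36*h)*b + h)/4 = -(36*b*h + h)/4 = -(h + 36*b*h)/4 = -h/4 - 9*b*h)
k = -27739
C = -1382390685 (C = (-¼*(-92)*(1 + 36*90) - 8308)*(153 - 21024) = (-¼*(-92)*(1 + 3240) - 8308)*(-20871) = (-¼*(-92)*3241 - 8308)*(-20871) = (74543 - 8308)*(-20871) = 66235*(-20871) = -1382390685)
k/10187 + C/(-9860) = -27739/10187 - 1382390685/(-9860) = -27739*1/10187 - 1382390685*(-1/9860) = -27739/10187 + 276478137/1972 = 2816428080311/20088764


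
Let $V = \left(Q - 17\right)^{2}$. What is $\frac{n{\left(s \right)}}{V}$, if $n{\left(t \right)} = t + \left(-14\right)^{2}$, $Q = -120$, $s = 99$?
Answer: $\frac{295}{18769} \approx 0.015717$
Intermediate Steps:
$n{\left(t \right)} = 196 + t$ ($n{\left(t \right)} = t + 196 = 196 + t$)
$V = 18769$ ($V = \left(-120 - 17\right)^{2} = \left(-137\right)^{2} = 18769$)
$\frac{n{\left(s \right)}}{V} = \frac{196 + 99}{18769} = 295 \cdot \frac{1}{18769} = \frac{295}{18769}$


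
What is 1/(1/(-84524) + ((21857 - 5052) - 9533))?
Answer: 84524/614658527 ≈ 0.00013751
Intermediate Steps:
1/(1/(-84524) + ((21857 - 5052) - 9533)) = 1/(-1/84524 + (16805 - 9533)) = 1/(-1/84524 + 7272) = 1/(614658527/84524) = 84524/614658527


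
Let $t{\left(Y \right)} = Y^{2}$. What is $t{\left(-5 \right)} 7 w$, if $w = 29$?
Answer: $5075$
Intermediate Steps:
$t{\left(-5 \right)} 7 w = \left(-5\right)^{2} \cdot 7 \cdot 29 = 25 \cdot 7 \cdot 29 = 175 \cdot 29 = 5075$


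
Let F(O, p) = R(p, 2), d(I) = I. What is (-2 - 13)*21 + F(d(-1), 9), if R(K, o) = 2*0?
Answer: -315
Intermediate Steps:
R(K, o) = 0
F(O, p) = 0
(-2 - 13)*21 + F(d(-1), 9) = (-2 - 13)*21 + 0 = -15*21 + 0 = -315 + 0 = -315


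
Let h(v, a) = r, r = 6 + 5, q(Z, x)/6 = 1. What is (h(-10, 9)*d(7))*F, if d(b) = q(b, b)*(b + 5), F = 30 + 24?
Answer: 42768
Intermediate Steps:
F = 54
q(Z, x) = 6 (q(Z, x) = 6*1 = 6)
r = 11
h(v, a) = 11
d(b) = 30 + 6*b (d(b) = 6*(b + 5) = 6*(5 + b) = 30 + 6*b)
(h(-10, 9)*d(7))*F = (11*(30 + 6*7))*54 = (11*(30 + 42))*54 = (11*72)*54 = 792*54 = 42768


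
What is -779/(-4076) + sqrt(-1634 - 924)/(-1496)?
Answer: 779/4076 - I*sqrt(2558)/1496 ≈ 0.19112 - 0.033808*I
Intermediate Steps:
-779/(-4076) + sqrt(-1634 - 924)/(-1496) = -779*(-1/4076) + sqrt(-2558)*(-1/1496) = 779/4076 + (I*sqrt(2558))*(-1/1496) = 779/4076 - I*sqrt(2558)/1496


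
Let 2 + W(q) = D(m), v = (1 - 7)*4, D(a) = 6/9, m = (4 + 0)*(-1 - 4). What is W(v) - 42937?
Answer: -128815/3 ≈ -42938.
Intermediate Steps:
m = -20 (m = 4*(-5) = -20)
D(a) = 2/3 (D(a) = 6*(1/9) = 2/3)
v = -24 (v = -6*4 = -24)
W(q) = -4/3 (W(q) = -2 + 2/3 = -4/3)
W(v) - 42937 = -4/3 - 42937 = -128815/3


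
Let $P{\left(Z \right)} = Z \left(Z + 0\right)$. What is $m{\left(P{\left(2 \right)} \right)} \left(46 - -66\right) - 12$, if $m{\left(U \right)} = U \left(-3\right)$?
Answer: $-1356$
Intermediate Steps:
$P{\left(Z \right)} = Z^{2}$ ($P{\left(Z \right)} = Z Z = Z^{2}$)
$m{\left(U \right)} = - 3 U$
$m{\left(P{\left(2 \right)} \right)} \left(46 - -66\right) - 12 = - 3 \cdot 2^{2} \left(46 - -66\right) - 12 = \left(-3\right) 4 \left(46 + 66\right) - 12 = \left(-12\right) 112 - 12 = -1344 - 12 = -1356$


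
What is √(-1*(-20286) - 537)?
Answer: √19749 ≈ 140.53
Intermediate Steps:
√(-1*(-20286) - 537) = √(20286 - 537) = √19749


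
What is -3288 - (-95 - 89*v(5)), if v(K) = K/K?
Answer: -3104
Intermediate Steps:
v(K) = 1
-3288 - (-95 - 89*v(5)) = -3288 - (-95 - 89*1) = -3288 - (-95 - 89) = -3288 - 1*(-184) = -3288 + 184 = -3104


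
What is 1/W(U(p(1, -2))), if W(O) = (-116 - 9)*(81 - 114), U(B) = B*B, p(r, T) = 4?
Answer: 1/4125 ≈ 0.00024242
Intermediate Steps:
U(B) = B**2
W(O) = 4125 (W(O) = -125*(-33) = 4125)
1/W(U(p(1, -2))) = 1/4125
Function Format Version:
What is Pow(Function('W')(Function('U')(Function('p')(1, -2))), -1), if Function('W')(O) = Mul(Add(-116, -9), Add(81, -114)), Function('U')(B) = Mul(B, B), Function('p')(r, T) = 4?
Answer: Rational(1, 4125) ≈ 0.00024242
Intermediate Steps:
Function('U')(B) = Pow(B, 2)
Function('W')(O) = 4125 (Function('W')(O) = Mul(-125, -33) = 4125)
Pow(Function('W')(Function('U')(Function('p')(1, -2))), -1) = Pow(4125, -1) = Rational(1, 4125)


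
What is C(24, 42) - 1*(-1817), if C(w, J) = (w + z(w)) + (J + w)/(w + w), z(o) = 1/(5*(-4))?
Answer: 73693/40 ≈ 1842.3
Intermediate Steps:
z(o) = -1/20 (z(o) = 1/(-20) = -1/20)
C(w, J) = -1/20 + w + (J + w)/(2*w) (C(w, J) = (w - 1/20) + (J + w)/(w + w) = (-1/20 + w) + (J + w)/((2*w)) = (-1/20 + w) + (J + w)*(1/(2*w)) = (-1/20 + w) + (J + w)/(2*w) = -1/20 + w + (J + w)/(2*w))
C(24, 42) - 1*(-1817) = (9/20 + 24 + (½)*42/24) - 1*(-1817) = (9/20 + 24 + (½)*42*(1/24)) + 1817 = (9/20 + 24 + 7/8) + 1817 = 1013/40 + 1817 = 73693/40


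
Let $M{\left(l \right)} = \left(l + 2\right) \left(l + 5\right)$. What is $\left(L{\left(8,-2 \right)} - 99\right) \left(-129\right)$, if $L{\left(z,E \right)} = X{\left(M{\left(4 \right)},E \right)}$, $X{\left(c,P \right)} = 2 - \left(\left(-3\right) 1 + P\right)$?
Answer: $11868$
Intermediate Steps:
$M{\left(l \right)} = \left(2 + l\right) \left(5 + l\right)$
$X{\left(c,P \right)} = 5 - P$ ($X{\left(c,P \right)} = 2 - \left(-3 + P\right) = 5 - P$)
$L{\left(z,E \right)} = 5 - E$
$\left(L{\left(8,-2 \right)} - 99\right) \left(-129\right) = \left(\left(5 - -2\right) - 99\right) \left(-129\right) = \left(\left(5 + 2\right) - 99\right) \left(-129\right) = \left(7 - 99\right) \left(-129\right) = \left(-92\right) \left(-129\right) = 11868$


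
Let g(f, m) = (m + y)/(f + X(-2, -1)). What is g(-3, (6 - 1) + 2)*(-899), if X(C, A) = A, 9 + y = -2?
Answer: -899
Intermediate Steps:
y = -11 (y = -9 - 2 = -11)
g(f, m) = (-11 + m)/(-1 + f) (g(f, m) = (m - 11)/(f - 1) = (-11 + m)/(-1 + f))
g(-3, (6 - 1) + 2)*(-899) = ((-11 + ((6 - 1) + 2))/(-1 - 3))*(-899) = ((-11 + (5 + 2))/(-4))*(-899) = -(-11 + 7)/4*(-899) = -¼*(-4)*(-899) = 1*(-899) = -899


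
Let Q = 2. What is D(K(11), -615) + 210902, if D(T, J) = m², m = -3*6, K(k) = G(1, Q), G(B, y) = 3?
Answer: 211226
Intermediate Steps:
K(k) = 3
m = -18
D(T, J) = 324 (D(T, J) = (-18)² = 324)
D(K(11), -615) + 210902 = 324 + 210902 = 211226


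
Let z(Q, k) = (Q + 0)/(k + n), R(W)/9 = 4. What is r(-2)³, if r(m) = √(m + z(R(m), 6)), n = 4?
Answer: 16*√10/25 ≈ 2.0239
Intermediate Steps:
R(W) = 36 (R(W) = 9*4 = 36)
z(Q, k) = Q/(4 + k) (z(Q, k) = (Q + 0)/(k + 4) = Q/(4 + k))
r(m) = √(18/5 + m) (r(m) = √(m + 36/(4 + 6)) = √(m + 36/10) = √(m + 36*(⅒)) = √(m + 18/5) = √(18/5 + m))
r(-2)³ = (√(90 + 25*(-2))/5)³ = (√(90 - 50)/5)³ = (√40/5)³ = ((2*√10)/5)³ = (2*√10/5)³ = 16*√10/25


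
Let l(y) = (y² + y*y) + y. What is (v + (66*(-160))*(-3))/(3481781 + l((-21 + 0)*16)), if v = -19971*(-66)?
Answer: 1349766/3707237 ≈ 0.36409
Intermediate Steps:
v = 1318086
l(y) = y + 2*y² (l(y) = (y² + y²) + y = 2*y² + y = y + 2*y²)
(v + (66*(-160))*(-3))/(3481781 + l((-21 + 0)*16)) = (1318086 + (66*(-160))*(-3))/(3481781 + ((-21 + 0)*16)*(1 + 2*((-21 + 0)*16))) = (1318086 - 10560*(-3))/(3481781 + (-21*16)*(1 + 2*(-21*16))) = (1318086 + 31680)/(3481781 - 336*(1 + 2*(-336))) = 1349766/(3481781 - 336*(1 - 672)) = 1349766/(3481781 - 336*(-671)) = 1349766/(3481781 + 225456) = 1349766/3707237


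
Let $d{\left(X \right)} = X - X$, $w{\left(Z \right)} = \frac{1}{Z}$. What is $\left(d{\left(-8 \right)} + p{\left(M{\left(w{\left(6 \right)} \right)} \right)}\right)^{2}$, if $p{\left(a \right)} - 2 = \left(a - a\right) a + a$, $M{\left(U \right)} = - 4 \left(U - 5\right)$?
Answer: $\frac{4096}{9} \approx 455.11$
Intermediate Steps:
$M{\left(U \right)} = 20 - 4 U$ ($M{\left(U \right)} = - 4 \left(U - 5\right) = - 4 \left(-5 + U\right) = 20 - 4 U$)
$d{\left(X \right)} = 0$
$p{\left(a \right)} = 2 + a$ ($p{\left(a \right)} = 2 + \left(\left(a - a\right) a + a\right) = 2 + \left(0 a + a\right) = 2 + \left(0 + a\right) = 2 + a$)
$\left(d{\left(-8 \right)} + p{\left(M{\left(w{\left(6 \right)} \right)} \right)}\right)^{2} = \left(0 + \left(2 + \left(20 - \frac{4}{6}\right)\right)\right)^{2} = \left(0 + \left(2 + \left(20 - \frac{2}{3}\right)\right)\right)^{2} = \left(0 + \left(2 + \frac{58}{3}\right)\right)^{2} = \left(0 + \frac{64}{3}\right)^{2} = \left(\frac{64}{3}\right)^{2} = \frac{4096}{9}$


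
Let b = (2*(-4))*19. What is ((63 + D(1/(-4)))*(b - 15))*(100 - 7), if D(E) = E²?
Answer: -15670779/16 ≈ -9.7942e+5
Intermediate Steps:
b = -152 (b = -8*19 = -152)
((63 + D(1/(-4)))*(b - 15))*(100 - 7) = ((63 + (1/(-4))²)*(-152 - 15))*(100 - 7) = ((63 + (-¼)²)*(-167))*93 = ((63 + 1/16)*(-167))*93 = ((1009/16)*(-167))*93 = -168503/16*93 = -15670779/16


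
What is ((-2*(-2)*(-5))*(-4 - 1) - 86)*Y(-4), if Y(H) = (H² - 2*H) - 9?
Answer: 210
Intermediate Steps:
Y(H) = -9 + H² - 2*H
((-2*(-2)*(-5))*(-4 - 1) - 86)*Y(-4) = ((-2*(-2)*(-5))*(-4 - 1) - 86)*(-9 + (-4)² - 2*(-4)) = ((4*(-5))*(-5) - 86)*(-9 + 16 + 8) = (-20*(-5) - 86)*15 = (100 - 86)*15 = 14*15 = 210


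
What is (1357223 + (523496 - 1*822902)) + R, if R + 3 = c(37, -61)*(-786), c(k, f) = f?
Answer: 1105760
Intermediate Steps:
R = 47943 (R = -3 - 61*(-786) = -3 + 47946 = 47943)
(1357223 + (523496 - 1*822902)) + R = (1357223 + (523496 - 1*822902)) + 47943 = (1357223 + (523496 - 822902)) + 47943 = (1357223 - 299406) + 47943 = 1057817 + 47943 = 1105760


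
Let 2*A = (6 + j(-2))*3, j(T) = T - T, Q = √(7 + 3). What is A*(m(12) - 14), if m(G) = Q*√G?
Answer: -126 + 18*√30 ≈ -27.410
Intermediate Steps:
Q = √10 ≈ 3.1623
j(T) = 0
A = 9 (A = ((6 + 0)*3)/2 = (6*3)/2 = (½)*18 = 9)
m(G) = √10*√G
A*(m(12) - 14) = 9*(√10*√12 - 14) = 9*(√10*(2*√3) - 14) = 9*(2*√30 - 14) = 9*(-14 + 2*√30) = -126 + 18*√30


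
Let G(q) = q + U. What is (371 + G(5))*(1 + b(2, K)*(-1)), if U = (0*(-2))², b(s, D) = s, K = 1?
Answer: -376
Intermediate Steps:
U = 0 (U = 0² = 0)
G(q) = q (G(q) = q + 0 = q)
(371 + G(5))*(1 + b(2, K)*(-1)) = (371 + 5)*(1 + 2*(-1)) = 376*(1 - 2) = 376*(-1) = -376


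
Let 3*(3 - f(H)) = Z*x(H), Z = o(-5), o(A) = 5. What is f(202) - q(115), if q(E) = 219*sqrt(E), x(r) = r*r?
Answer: -204011/3 - 219*sqrt(115) ≈ -70352.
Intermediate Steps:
x(r) = r**2
Z = 5
f(H) = 3 - 5*H**2/3
f(202) - q(115) = (3 - 5/3*202**2) - 219*sqrt(115) = (3 - 5/3*40804) - 219*sqrt(115) = (3 - 204020/3) - 219*sqrt(115) = -204011/3 - 219*sqrt(115)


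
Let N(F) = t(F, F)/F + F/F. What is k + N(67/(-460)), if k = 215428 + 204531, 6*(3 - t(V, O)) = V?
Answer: 168815573/402 ≈ 4.1994e+5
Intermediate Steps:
t(V, O) = 3 - V/6
N(F) = 1 + (3 - F/6)/F (N(F) = (3 - F/6)/F + F/F = (3 - F/6)/F + 1 = 1 + (3 - F/6)/F)
k = 419959
k + N(67/(-460)) = 419959 + (⅚ + 3/((67/(-460)))) = 419959 + (⅚ + 3/((67*(-1/460)))) = 419959 + (⅚ + 3/(-67/460)) = 419959 + (⅚ + 3*(-460/67)) = 419959 + (⅚ - 1380/67) = 419959 - 7945/402 = 168815573/402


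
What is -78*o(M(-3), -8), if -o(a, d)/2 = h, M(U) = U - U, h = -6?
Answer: -936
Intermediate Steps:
M(U) = 0
o(a, d) = 12 (o(a, d) = -2*(-6) = 12)
-78*o(M(-3), -8) = -78*12 = -936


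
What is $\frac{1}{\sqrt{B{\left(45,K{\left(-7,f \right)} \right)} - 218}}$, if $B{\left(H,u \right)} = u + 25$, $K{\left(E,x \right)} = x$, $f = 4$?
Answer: $- \frac{i \sqrt{21}}{63} \approx - 0.072739 i$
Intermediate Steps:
$B{\left(H,u \right)} = 25 + u$
$\frac{1}{\sqrt{B{\left(45,K{\left(-7,f \right)} \right)} - 218}} = \frac{1}{\sqrt{\left(25 + 4\right) - 218}} = \frac{1}{\sqrt{29 - 218}} = \frac{1}{\sqrt{-189}} = \frac{1}{3 i \sqrt{21}} = - \frac{i \sqrt{21}}{63}$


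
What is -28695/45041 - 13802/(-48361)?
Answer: -766063013/2178227801 ≈ -0.35169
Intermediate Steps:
-28695/45041 - 13802/(-48361) = -28695*1/45041 - 13802*(-1/48361) = -28695/45041 + 13802/48361 = -766063013/2178227801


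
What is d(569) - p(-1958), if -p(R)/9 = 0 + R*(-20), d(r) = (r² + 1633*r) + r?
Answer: 1605947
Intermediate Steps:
d(r) = r² + 1634*r
p(R) = 180*R (p(R) = -9*(0 + R*(-20)) = -9*(0 - 20*R) = -(-180)*R = 180*R)
d(569) - p(-1958) = 569*(1634 + 569) - 180*(-1958) = 569*2203 - 1*(-352440) = 1253507 + 352440 = 1605947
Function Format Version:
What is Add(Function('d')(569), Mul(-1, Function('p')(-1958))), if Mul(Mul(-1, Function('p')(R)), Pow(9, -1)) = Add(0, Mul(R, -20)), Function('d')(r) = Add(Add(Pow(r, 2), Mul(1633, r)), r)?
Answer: 1605947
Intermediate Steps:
Function('d')(r) = Add(Pow(r, 2), Mul(1634, r))
Function('p')(R) = Mul(180, R) (Function('p')(R) = Mul(-9, Add(0, Mul(R, -20))) = Mul(-9, Add(0, Mul(-20, R))) = Mul(-9, Mul(-20, R)) = Mul(180, R))
Add(Function('d')(569), Mul(-1, Function('p')(-1958))) = Add(Mul(569, Add(1634, 569)), Mul(-1, Mul(180, -1958))) = Add(Mul(569, 2203), Mul(-1, -352440)) = Add(1253507, 352440) = 1605947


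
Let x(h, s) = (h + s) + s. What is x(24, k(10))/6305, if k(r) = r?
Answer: 44/6305 ≈ 0.0069786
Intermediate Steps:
x(h, s) = h + 2*s
x(24, k(10))/6305 = (24 + 2*10)/6305 = (24 + 20)*(1/6305) = 44*(1/6305) = 44/6305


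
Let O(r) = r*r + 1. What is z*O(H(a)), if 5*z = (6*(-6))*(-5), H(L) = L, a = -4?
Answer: 612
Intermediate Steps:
z = 36 (z = ((6*(-6))*(-5))/5 = (-36*(-5))/5 = (⅕)*180 = 36)
O(r) = 1 + r² (O(r) = r² + 1 = 1 + r²)
z*O(H(a)) = 36*(1 + (-4)²) = 36*(1 + 16) = 36*17 = 612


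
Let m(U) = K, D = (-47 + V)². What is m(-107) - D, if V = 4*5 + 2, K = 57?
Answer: -568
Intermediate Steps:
V = 22 (V = 20 + 2 = 22)
D = 625 (D = (-47 + 22)² = (-25)² = 625)
m(U) = 57
m(-107) - D = 57 - 1*625 = 57 - 625 = -568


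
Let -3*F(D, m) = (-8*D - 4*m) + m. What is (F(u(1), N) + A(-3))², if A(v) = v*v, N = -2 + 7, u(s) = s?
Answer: 2500/9 ≈ 277.78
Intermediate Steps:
N = 5
F(D, m) = m + 8*D/3 (F(D, m) = -((-8*D - 4*m) + m)/3 = -(-8*D - 3*m)/3 = m + 8*D/3)
A(v) = v²
(F(u(1), N) + A(-3))² = ((5 + (8/3)*1) + (-3)²)² = ((5 + 8/3) + 9)² = (23/3 + 9)² = (50/3)² = 2500/9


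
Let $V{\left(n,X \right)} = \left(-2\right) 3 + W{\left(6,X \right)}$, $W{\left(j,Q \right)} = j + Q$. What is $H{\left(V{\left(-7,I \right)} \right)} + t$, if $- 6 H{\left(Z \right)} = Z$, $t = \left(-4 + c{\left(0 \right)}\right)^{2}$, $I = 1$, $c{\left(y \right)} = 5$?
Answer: $\frac{5}{6} \approx 0.83333$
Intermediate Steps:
$W{\left(j,Q \right)} = Q + j$
$V{\left(n,X \right)} = X$ ($V{\left(n,X \right)} = \left(-2\right) 3 + \left(X + 6\right) = -6 + \left(6 + X\right) = X$)
$t = 1$ ($t = \left(-4 + 5\right)^{2} = 1^{2} = 1$)
$H{\left(Z \right)} = - \frac{Z}{6}$
$H{\left(V{\left(-7,I \right)} \right)} + t = \left(- \frac{1}{6}\right) 1 + 1 = - \frac{1}{6} + 1 = \frac{5}{6}$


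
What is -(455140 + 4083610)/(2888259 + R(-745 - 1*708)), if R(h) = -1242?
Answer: -4538750/2887017 ≈ -1.5721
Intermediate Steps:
-(455140 + 4083610)/(2888259 + R(-745 - 1*708)) = -(455140 + 4083610)/(2888259 - 1242) = -4538750/2887017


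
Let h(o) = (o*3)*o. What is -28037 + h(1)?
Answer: -28034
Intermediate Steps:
h(o) = 3*o² (h(o) = (3*o)*o = 3*o²)
-28037 + h(1) = -28037 + 3*1² = -28037 + 3*1 = -28037 + 3 = -28034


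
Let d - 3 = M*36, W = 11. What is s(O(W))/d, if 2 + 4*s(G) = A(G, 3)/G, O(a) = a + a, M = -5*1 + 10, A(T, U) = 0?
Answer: -1/366 ≈ -0.0027322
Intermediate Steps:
M = 5 (M = -5 + 10 = 5)
O(a) = 2*a
s(G) = -½ (s(G) = -½ + (0/G)/4 = -½ + (¼)*0 = -½ + 0 = -½)
d = 183 (d = 3 + 5*36 = 3 + 180 = 183)
s(O(W))/d = -½/183 = -½*1/183 = -1/366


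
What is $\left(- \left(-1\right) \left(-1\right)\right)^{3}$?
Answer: $-1$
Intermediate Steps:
$\left(- \left(-1\right) \left(-1\right)\right)^{3} = \left(\left(-1\right) 1\right)^{3} = \left(-1\right)^{3} = -1$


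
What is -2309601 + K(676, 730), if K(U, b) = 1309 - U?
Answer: -2308968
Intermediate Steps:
-2309601 + K(676, 730) = -2309601 + (1309 - 1*676) = -2309601 + (1309 - 676) = -2309601 + 633 = -2308968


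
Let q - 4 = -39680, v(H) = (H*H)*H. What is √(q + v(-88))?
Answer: 2*I*√180287 ≈ 849.2*I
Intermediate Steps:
v(H) = H³ (v(H) = H²*H = H³)
q = -39676 (q = 4 - 39680 = -39676)
√(q + v(-88)) = √(-39676 + (-88)³) = √(-39676 - 681472) = √(-721148) = 2*I*√180287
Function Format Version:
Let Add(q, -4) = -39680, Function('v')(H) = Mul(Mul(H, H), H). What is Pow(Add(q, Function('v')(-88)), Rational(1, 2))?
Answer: Mul(2, I, Pow(180287, Rational(1, 2))) ≈ Mul(849.20, I)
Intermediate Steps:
Function('v')(H) = Pow(H, 3) (Function('v')(H) = Mul(Pow(H, 2), H) = Pow(H, 3))
q = -39676 (q = Add(4, -39680) = -39676)
Pow(Add(q, Function('v')(-88)), Rational(1, 2)) = Pow(Add(-39676, Pow(-88, 3)), Rational(1, 2)) = Pow(Add(-39676, -681472), Rational(1, 2)) = Pow(-721148, Rational(1, 2)) = Mul(2, I, Pow(180287, Rational(1, 2)))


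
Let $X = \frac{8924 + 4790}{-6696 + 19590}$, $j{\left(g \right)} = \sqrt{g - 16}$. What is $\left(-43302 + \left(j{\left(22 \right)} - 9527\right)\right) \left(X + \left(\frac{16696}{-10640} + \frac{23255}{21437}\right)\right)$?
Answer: $- \frac{114788944443467}{3751260630} + \frac{2172839623 \sqrt{6}}{3751260630} \approx -30599.0$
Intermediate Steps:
$j{\left(g \right)} = \sqrt{-16 + g}$
$X = \frac{6857}{6447}$ ($X = \frac{13714}{12894} = 13714 \cdot \frac{1}{12894} = \frac{6857}{6447} \approx 1.0636$)
$\left(-43302 + \left(j{\left(22 \right)} - 9527\right)\right) \left(X + \left(\frac{16696}{-10640} + \frac{23255}{21437}\right)\right) = \left(-43302 + \left(\sqrt{-16 + 22} - 9527\right)\right) \left(\frac{6857}{6447} + \left(\frac{16696}{-10640} + \frac{23255}{21437}\right)\right) = \left(-43302 - \left(9527 - \sqrt{6}\right)\right) \left(\frac{6857}{6447} + \left(16696 \left(- \frac{1}{10640}\right) + 23255 \cdot \frac{1}{21437}\right)\right) = \left(-43302 - \left(9527 - \sqrt{6}\right)\right) \left(\frac{6857}{6447} + \left(- \frac{2087}{1330} + \frac{23255}{21437}\right)\right) = \left(-52829 + \sqrt{6}\right) \left(\frac{6857}{6447} - \frac{13809869}{28511210}\right) = \left(-52829 + \sqrt{6}\right) \frac{2172839623}{3751260630} = - \frac{114788944443467}{3751260630} + \frac{2172839623 \sqrt{6}}{3751260630}$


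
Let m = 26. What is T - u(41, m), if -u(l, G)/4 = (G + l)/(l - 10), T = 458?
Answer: 14466/31 ≈ 466.65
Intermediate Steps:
u(l, G) = -4*(G + l)/(-10 + l) (u(l, G) = -4*(G + l)/(l - 10) = -4*(G + l)/(-10 + l))
T - u(41, m) = 458 - 4*(-1*26 - 1*41)/(-10 + 41) = 458 - 4*(-26 - 41)/31 = 458 - 4*(-67)/31 = 458 - 1*(-268/31) = 458 + 268/31 = 14466/31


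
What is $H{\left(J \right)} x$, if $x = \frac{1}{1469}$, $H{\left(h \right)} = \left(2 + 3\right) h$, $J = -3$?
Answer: $- \frac{15}{1469} \approx -0.010211$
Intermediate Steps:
$H{\left(h \right)} = 5 h$
$x = \frac{1}{1469} \approx 0.00068074$
$H{\left(J \right)} x = 5 \left(-3\right) \frac{1}{1469} = \left(-15\right) \frac{1}{1469} = - \frac{15}{1469}$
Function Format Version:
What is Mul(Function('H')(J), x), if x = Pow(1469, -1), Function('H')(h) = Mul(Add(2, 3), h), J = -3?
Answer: Rational(-15, 1469) ≈ -0.010211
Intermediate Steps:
Function('H')(h) = Mul(5, h)
x = Rational(1, 1469) ≈ 0.00068074
Mul(Function('H')(J), x) = Mul(Mul(5, -3), Rational(1, 1469)) = Mul(-15, Rational(1, 1469)) = Rational(-15, 1469)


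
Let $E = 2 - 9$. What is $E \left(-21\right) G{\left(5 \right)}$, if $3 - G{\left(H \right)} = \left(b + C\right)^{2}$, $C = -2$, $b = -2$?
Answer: $-1911$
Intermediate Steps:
$G{\left(H \right)} = -13$ ($G{\left(H \right)} = 3 - \left(-2 - 2\right)^{2} = 3 - \left(-4\right)^{2} = 3 - 16 = -13$)
$E = -7$
$E \left(-21\right) G{\left(5 \right)} = \left(-7\right) \left(-21\right) \left(-13\right) = 147 \left(-13\right) = -1911$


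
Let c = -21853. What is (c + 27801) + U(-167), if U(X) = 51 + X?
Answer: 5832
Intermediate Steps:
(c + 27801) + U(-167) = (-21853 + 27801) + (51 - 167) = 5948 - 116 = 5832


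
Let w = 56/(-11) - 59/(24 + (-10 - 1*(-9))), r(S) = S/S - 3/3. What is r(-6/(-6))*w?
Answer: 0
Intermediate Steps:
r(S) = 0 (r(S) = 1 - 3*⅓ = 1 - 1 = 0)
w = -1937/253 (w = 56*(-1/11) - 59/(24 + (-10 + 9)) = -56/11 - 59/(24 - 1) = -56/11 - 59/23 = -1937/253 ≈ -7.6561)
r(-6/(-6))*w = 0*(-1937/253) = 0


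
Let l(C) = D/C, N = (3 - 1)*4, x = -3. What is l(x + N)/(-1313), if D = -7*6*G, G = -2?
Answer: -84/6565 ≈ -0.012795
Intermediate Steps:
N = 8 (N = 2*4 = 8)
D = 84 (D = -7*6*(-2) = -42*(-2) = -1*(-84) = 84)
l(C) = 84/C
l(x + N)/(-1313) = (84/(-3 + 8))/(-1313) = (84/5)*(-1/1313) = -84/6565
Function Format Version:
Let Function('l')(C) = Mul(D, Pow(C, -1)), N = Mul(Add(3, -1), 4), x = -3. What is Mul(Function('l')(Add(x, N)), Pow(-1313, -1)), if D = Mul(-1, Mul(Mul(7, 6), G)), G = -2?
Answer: Rational(-84, 6565) ≈ -0.012795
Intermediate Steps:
N = 8 (N = Mul(2, 4) = 8)
D = 84 (D = Mul(-1, Mul(Mul(7, 6), -2)) = Mul(-1, Mul(42, -2)) = Mul(-1, -84) = 84)
Function('l')(C) = Mul(84, Pow(C, -1))
Mul(Function('l')(Add(x, N)), Pow(-1313, -1)) = Mul(Mul(84, Pow(Add(-3, 8), -1)), Pow(-1313, -1)) = Mul(Mul(84, Pow(5, -1)), Rational(-1, 1313)) = Mul(Mul(84, Rational(1, 5)), Rational(-1, 1313)) = Mul(Rational(84, 5), Rational(-1, 1313)) = Rational(-84, 6565)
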